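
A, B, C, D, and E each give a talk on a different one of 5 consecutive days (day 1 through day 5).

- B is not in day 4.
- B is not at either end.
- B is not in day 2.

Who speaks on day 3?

B

With clues 1–3, A, C, D, and E are ruled out for day 3.
So day 3 is B.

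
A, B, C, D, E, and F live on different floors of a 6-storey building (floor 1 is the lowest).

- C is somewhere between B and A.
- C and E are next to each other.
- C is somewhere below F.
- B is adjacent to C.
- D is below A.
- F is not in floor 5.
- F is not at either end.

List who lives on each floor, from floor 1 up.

B, C, E, F, D, A

From clue 1: C is in {2,3,4,5}.
From clues 1–3: C is in {2,3,4}.
From clues 1–5: E is in {3,4}.
From clues 1–7: B → floor 1, C → floor 2, E → floor 3, F → floor 4, D → floor 5, A → floor 6.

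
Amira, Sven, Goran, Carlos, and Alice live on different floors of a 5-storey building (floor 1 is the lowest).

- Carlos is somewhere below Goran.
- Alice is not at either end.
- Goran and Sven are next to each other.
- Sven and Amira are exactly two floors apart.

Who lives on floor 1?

Carlos

With clue 1, Goran is ruled out for floor 1.
With clues 1–2, Alice is ruled out for floor 1.
With clues 1–3, Sven is ruled out for floor 1.
With clues 1–4, Amira is ruled out for floor 1.
So floor 1 is Carlos.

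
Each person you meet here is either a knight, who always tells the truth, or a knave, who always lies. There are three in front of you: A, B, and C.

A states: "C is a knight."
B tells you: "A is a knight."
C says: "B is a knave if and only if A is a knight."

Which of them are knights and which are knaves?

A: knave, B: knave, C: knave

Consider A. Suppose A is a knight.
Then no assignment of the remaining roles makes every statement match its speaker's type — contradiction.
So A is a knave.
With that fixed, B's statement is false, so B is a knave.
With that fixed, C's statement is false, so C is a knave.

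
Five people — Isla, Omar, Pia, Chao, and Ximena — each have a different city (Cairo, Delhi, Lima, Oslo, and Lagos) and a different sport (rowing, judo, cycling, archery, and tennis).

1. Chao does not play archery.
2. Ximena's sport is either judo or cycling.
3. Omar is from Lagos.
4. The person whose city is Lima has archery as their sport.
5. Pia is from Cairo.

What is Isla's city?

With clues 1–3, Lagos is impossible for Isla's city.
With clues 1–5, Cairo, Delhi, and Oslo are impossible for Isla's city.
That leaves Lima.

Lima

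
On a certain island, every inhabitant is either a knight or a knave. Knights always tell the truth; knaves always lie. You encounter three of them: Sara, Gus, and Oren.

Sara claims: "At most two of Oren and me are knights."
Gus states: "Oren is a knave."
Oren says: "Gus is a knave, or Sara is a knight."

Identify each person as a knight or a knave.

Regardless of anyone's role, Sara's statement is true, so Sara is a knight.
With that fixed, Oren's statement is true, so Oren is a knight.
With that fixed, Gus's statement is false, so Gus is a knave.

Sara: knight, Gus: knave, Oren: knight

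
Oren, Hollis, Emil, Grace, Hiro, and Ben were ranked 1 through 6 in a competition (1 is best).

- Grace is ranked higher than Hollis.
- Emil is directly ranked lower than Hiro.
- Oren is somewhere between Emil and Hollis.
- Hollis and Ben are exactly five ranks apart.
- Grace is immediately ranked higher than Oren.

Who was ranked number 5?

Oren

With clues 1–4, Ben, Emil, Hiro, and Hollis are ruled out for rank 5.
With clues 1–5, Grace is ruled out for rank 5.
So rank 5 is Oren.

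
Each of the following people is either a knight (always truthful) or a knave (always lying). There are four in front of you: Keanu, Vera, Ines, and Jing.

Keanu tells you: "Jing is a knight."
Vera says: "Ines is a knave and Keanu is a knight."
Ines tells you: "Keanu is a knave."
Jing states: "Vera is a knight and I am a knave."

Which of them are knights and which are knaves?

Keanu: knave, Vera: knave, Ines: knight, Jing: knave

Consider Keanu. Suppose Keanu is a knight.
Then no assignment of the remaining roles makes every statement match its speaker's type — contradiction.
So Keanu is a knave.
With that fixed, Vera's statement is false, so Vera is a knave.
With that fixed, Ines's statement is true, so Ines is a knight.
With that fixed, Jing's statement is false, so Jing is a knave.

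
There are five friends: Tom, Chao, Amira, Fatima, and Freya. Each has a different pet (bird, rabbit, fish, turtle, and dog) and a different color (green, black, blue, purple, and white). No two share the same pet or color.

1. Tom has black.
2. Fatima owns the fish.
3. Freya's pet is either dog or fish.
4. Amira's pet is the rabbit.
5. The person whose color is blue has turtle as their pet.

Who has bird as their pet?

With clues 1–2, Fatima is impossible for the one with pet bird.
With clues 1–3, Freya is impossible for the one with pet bird.
With clues 1–4, Amira is impossible for the one with pet bird.
With clues 1–5, Chao is impossible for the one with pet bird.
That leaves Tom.

Tom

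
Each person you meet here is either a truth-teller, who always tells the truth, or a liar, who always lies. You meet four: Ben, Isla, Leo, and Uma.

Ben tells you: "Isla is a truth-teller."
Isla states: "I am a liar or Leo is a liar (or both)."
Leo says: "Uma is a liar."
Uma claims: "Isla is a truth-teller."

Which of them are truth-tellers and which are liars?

Ben: truth-teller, Isla: truth-teller, Leo: liar, Uma: truth-teller

Consider Ben. Suppose Ben is a liar.
Then no assignment of the remaining roles makes every statement match its speaker's type — contradiction.
So Ben is a truth-teller.
Consider Isla. Suppose Isla is a liar.
Then Ben's statement comes out false, contradicting Ben being a truth-teller.
So Isla is a truth-teller.
With that fixed, Uma's statement is true, so Uma is a truth-teller.
With that fixed, Leo's statement is false, so Leo is a liar.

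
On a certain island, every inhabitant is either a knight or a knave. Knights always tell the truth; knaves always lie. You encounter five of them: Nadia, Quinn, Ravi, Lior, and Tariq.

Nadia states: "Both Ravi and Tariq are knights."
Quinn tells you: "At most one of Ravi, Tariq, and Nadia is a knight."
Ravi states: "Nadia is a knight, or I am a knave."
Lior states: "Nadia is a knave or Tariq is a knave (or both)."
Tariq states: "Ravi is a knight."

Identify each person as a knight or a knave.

Consider Nadia. Suppose Nadia is a knave.
Then whichever role Ravi has, Ravi's statement has the wrong truth value — contradiction.
So Nadia is a knight.
With that fixed, Ravi's statement is true, so Ravi is a knight.
With that fixed, Tariq's statement is true, so Tariq is a knight.
With that fixed, Quinn's statement is false, so Quinn is a knave.
With that fixed, Lior's statement is false, so Lior is a knave.

Nadia: knight, Quinn: knave, Ravi: knight, Lior: knave, Tariq: knight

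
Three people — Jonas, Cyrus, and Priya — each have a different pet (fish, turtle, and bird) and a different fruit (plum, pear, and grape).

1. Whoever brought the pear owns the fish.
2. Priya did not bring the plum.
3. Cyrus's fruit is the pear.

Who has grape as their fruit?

With clues 1–3, Cyrus and Jonas are impossible for the one with fruit grape.
That leaves Priya.

Priya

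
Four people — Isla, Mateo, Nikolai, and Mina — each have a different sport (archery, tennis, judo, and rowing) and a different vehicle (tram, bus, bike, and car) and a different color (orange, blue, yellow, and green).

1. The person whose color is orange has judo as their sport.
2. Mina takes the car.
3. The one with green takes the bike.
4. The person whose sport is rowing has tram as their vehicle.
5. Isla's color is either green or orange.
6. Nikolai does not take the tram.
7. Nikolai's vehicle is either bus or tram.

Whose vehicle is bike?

Isla

With clues 1–2, Mina is impossible for the one with vehicle bike.
With clues 1–6, Mateo is impossible for the one with vehicle bike.
With clues 1–7, Nikolai is impossible for the one with vehicle bike.
That leaves Isla.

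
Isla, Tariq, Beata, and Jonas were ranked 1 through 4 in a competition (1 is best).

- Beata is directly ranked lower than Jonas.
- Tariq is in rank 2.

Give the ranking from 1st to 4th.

From clue 1: Beata is in {2,3,4}.
From clues 1–2: Isla → rank 1, Tariq → rank 2, Jonas → rank 3, Beata → rank 4.

Isla, Tariq, Jonas, Beata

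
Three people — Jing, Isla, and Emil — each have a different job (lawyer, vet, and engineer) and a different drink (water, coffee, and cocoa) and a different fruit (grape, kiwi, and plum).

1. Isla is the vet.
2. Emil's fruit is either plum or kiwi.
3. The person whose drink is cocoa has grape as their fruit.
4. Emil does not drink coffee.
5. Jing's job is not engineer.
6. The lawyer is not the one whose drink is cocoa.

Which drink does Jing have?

coffee

With clues 1–4, water is impossible for Jing's drink.
With clues 1–6, cocoa is impossible for Jing's drink.
That leaves coffee.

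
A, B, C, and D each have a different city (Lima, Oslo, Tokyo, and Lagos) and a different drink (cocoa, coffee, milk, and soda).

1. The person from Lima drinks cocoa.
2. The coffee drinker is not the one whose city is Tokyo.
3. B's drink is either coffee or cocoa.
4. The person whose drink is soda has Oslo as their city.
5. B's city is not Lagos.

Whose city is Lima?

With clues 1–5, A, C, and D are impossible for the one with city Lima.
That leaves B.

B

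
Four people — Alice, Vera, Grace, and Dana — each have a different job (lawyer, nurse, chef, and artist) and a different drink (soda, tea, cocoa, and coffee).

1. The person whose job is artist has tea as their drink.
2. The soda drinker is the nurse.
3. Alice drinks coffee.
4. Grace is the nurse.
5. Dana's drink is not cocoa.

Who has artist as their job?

With clues 1–3, Alice is impossible for the one with job artist.
With clues 1–4, Grace is impossible for the one with job artist.
With clues 1–5, Vera is impossible for the one with job artist.
That leaves Dana.

Dana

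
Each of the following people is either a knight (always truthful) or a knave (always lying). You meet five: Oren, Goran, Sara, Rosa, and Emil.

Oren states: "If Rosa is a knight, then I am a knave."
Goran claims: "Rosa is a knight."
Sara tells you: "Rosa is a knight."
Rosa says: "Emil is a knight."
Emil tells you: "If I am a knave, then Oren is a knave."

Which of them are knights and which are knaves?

Consider Oren. Suppose Oren is a knave.
Then Oren's own statement would have to be false, but it can't be — contradiction.
So Oren is a knight.
Consider Goran. Suppose Goran is a knight.
Then no assignment of the remaining roles makes every statement match its speaker's type — contradiction.
So Goran is a knave.
Consider Sara. Suppose Sara is a knight.
Then no assignment of the remaining roles makes every statement match its speaker's type — contradiction.
So Sara is a knave.
Consider Rosa. Suppose Rosa is a knight.
Then Oren's statement comes out false, contradicting Oren being a knight.
So Rosa is a knave.
Consider Emil. Suppose Emil is a knight.
Then Rosa's statement comes out true, contradicting Rosa being a knave.
So Emil is a knave.

Oren: knight, Goran: knave, Sara: knave, Rosa: knave, Emil: knave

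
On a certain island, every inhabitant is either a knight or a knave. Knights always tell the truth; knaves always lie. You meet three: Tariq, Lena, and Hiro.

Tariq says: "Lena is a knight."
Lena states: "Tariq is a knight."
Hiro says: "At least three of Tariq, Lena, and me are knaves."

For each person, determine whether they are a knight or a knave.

Tariq: knight, Lena: knight, Hiro: knave

Consider Tariq. Suppose Tariq is a knave.
Then no assignment of the remaining roles makes every statement match its speaker's type — contradiction.
So Tariq is a knight.
With that fixed, Lena's statement is true, so Lena is a knight.
With that fixed, Hiro's statement is false, so Hiro is a knave.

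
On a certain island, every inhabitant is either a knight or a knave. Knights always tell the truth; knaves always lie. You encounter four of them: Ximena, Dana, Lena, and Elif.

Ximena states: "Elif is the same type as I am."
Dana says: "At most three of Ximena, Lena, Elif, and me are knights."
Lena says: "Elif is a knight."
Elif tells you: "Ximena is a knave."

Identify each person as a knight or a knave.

Ximena: knave, Dana: knight, Lena: knight, Elif: knight

Consider Ximena. Suppose Ximena is a knight.
Then no assignment of the remaining roles makes every statement match its speaker's type — contradiction.
So Ximena is a knave.
With that fixed, Dana's statement is true, so Dana is a knight.
With that fixed, Elif's statement is true, so Elif is a knight.
With that fixed, Lena's statement is true, so Lena is a knight.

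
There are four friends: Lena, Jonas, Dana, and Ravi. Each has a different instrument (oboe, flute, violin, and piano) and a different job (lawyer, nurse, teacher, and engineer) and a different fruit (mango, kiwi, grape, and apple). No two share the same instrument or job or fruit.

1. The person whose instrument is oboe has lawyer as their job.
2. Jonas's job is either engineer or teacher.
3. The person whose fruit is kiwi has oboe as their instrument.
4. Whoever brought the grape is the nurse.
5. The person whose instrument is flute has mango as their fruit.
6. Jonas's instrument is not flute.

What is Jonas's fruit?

With clues 1–3, kiwi is impossible for Jonas's fruit.
With clues 1–4, grape is impossible for Jonas's fruit.
With clues 1–6, mango is impossible for Jonas's fruit.
That leaves apple.

apple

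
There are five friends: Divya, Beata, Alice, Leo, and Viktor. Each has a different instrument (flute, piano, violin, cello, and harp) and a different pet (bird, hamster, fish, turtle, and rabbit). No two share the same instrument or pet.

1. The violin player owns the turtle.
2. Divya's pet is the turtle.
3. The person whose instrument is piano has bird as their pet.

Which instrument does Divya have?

violin

With clues 1–2, cello, flute, harp, and piano are impossible for Divya's instrument.
That leaves violin.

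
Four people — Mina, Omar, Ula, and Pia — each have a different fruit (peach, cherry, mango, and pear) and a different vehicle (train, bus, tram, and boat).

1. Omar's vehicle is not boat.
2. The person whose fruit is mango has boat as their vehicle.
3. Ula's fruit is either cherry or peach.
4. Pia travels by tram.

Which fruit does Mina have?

mango

With clues 1–4, cherry, peach, and pear are impossible for Mina's fruit.
That leaves mango.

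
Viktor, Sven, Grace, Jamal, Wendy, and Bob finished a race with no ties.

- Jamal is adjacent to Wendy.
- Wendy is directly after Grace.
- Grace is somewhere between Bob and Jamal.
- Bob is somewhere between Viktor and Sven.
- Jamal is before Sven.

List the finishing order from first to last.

Viktor, Bob, Grace, Wendy, Jamal, Sven

From clues 1–2: Grace is in {1,2,3,4}.
From clues 1–3: Grace is in {2,3,4}.
From clues 1–4: Bob → place 2.
From clues 1–5: Viktor → place 1, Grace → place 3, Wendy → place 4, Jamal → place 5, Sven → place 6.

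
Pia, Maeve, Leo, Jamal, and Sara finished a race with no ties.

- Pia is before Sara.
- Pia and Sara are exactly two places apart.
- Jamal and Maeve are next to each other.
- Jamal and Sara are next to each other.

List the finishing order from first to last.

From clue 1: Pia is in {1,2,3,4}.
From clues 1–2: Pia is in {1,2,3}.
From clues 1–3: Pia is in {1,3}.
From clues 1–4: Pia → place 1, Leo → place 2, Sara → place 3, Jamal → place 4, Maeve → place 5.

Pia, Leo, Sara, Jamal, Maeve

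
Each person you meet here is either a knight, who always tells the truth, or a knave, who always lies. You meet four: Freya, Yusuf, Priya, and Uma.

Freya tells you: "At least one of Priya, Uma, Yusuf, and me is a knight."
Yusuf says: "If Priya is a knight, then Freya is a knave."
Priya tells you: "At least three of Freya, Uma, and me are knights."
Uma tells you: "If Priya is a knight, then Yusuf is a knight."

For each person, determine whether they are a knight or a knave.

Consider Freya. Suppose Freya is a knave.
Then no assignment of the remaining roles makes every statement match its speaker's type — contradiction.
So Freya is a knight.
Consider Yusuf. Suppose Yusuf is a knave.
Then no assignment of the remaining roles makes every statement match its speaker's type — contradiction.
So Yusuf is a knight.
With that fixed, Uma's statement is true, so Uma is a knight.
Consider Priya. Suppose Priya is a knight.
Then Yusuf's statement comes out false, contradicting Yusuf being a knight.
So Priya is a knave.

Freya: knight, Yusuf: knight, Priya: knave, Uma: knight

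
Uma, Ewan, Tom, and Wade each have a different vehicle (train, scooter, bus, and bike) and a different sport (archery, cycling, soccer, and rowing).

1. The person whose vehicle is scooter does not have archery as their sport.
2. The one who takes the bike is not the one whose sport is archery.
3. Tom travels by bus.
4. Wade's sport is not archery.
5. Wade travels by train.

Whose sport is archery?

With clues 1–4, Wade is impossible for the one with sport archery.
With clues 1–5, Ewan and Uma are impossible for the one with sport archery.
That leaves Tom.

Tom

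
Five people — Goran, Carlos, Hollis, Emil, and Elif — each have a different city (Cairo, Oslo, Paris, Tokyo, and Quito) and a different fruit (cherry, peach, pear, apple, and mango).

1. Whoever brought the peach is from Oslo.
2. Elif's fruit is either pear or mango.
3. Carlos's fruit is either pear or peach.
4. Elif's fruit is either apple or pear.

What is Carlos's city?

Oslo

With clues 1–4, Cairo, Paris, Quito, and Tokyo are impossible for Carlos's city.
That leaves Oslo.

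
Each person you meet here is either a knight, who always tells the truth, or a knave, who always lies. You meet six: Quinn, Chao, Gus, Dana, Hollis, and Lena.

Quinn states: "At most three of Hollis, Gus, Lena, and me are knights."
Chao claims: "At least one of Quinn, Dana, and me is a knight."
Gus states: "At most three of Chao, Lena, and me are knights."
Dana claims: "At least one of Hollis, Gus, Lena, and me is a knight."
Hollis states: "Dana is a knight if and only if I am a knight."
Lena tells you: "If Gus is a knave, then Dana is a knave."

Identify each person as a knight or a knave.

Regardless of anyone's role, Gus's statement is true, so Gus is a knight.
With that fixed, Dana's statement is true, so Dana is a knight.
With that fixed, Lena's statement is true, so Lena is a knight.
With that fixed, Chao's statement is true, so Chao is a knight.
Consider Quinn. Suppose Quinn is a knave.
Then Quinn's own statement would have to be false, but it can't be — contradiction.
So Quinn is a knight.
Consider Hollis. Suppose Hollis is a knight.
Then Quinn's statement comes out false, contradicting Quinn being a knight.
So Hollis is a knave.

Quinn: knight, Chao: knight, Gus: knight, Dana: knight, Hollis: knave, Lena: knight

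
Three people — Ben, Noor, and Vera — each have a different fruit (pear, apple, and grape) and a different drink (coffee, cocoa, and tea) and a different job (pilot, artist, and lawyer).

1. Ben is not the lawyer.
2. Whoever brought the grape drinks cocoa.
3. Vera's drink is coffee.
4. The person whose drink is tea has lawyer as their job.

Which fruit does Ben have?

With clues 1–4, apple and pear are impossible for Ben's fruit.
That leaves grape.

grape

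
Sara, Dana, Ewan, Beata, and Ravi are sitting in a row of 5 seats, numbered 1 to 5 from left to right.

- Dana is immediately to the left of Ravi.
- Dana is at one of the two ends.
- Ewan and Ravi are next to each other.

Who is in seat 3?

Ewan

With clues 1–2, Dana and Ravi are ruled out for seat 3.
With clues 1–3, Beata and Sara are ruled out for seat 3.
So seat 3 is Ewan.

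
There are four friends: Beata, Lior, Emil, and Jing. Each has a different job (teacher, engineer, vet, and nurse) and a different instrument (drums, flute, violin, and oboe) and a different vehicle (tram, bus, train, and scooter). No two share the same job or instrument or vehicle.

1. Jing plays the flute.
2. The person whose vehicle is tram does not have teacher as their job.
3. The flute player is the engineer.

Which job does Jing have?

With clues 1–3, nurse, teacher, and vet are impossible for Jing's job.
That leaves engineer.

engineer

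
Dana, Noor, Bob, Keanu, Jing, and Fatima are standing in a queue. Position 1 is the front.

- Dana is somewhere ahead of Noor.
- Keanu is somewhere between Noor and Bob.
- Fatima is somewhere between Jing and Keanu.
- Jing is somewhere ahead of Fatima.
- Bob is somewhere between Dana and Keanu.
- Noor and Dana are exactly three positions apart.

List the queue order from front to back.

Jing, Fatima, Dana, Bob, Keanu, Noor

From clue 1: Dana is in {1,2,3,4,5}.
From clues 1–2: Keanu is in {2,3,4,5}.
From clues 1–4: Keanu is in {4,5}.
From clues 1–5: Keanu → position 5, Noor → position 6.
From clues 1–6: Jing → position 1, Fatima → position 2, Dana → position 3, Bob → position 4.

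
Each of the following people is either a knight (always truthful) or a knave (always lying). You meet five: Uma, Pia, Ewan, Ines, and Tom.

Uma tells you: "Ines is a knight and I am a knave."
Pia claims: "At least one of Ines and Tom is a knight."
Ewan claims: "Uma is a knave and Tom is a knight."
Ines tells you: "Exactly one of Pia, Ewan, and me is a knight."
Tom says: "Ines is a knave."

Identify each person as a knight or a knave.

Consider Uma. Suppose Uma is a knight.
Then Uma's own statement would have to be true, but it can't be — contradiction.
So Uma is a knave.
Consider Pia. Suppose Pia is a knave.
Then no assignment of the remaining roles makes every statement match its speaker's type — contradiction.
So Pia is a knight.
Consider Ewan. Suppose Ewan is a knave.
Then whichever role Ines has, Ines's statement has the wrong truth value — contradiction.
So Ewan is a knight.
With that fixed, Ines's statement is false, so Ines is a knave.
With that fixed, Tom's statement is true, so Tom is a knight.

Uma: knave, Pia: knight, Ewan: knight, Ines: knave, Tom: knight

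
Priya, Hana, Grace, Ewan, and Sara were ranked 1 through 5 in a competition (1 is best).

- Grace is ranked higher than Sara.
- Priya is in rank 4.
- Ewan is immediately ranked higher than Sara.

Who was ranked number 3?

Sara

With clues 1–2, Priya is ruled out for rank 3.
With clues 1–3, Ewan, Grace, and Hana are ruled out for rank 3.
So rank 3 is Sara.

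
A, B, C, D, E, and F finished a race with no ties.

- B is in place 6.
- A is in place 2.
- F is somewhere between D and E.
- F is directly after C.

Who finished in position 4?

F

With clue 1, B is ruled out for place 4.
With clues 1–2, A is ruled out for place 4.
With clues 1–4, C, D, and E are ruled out for place 4.
So place 4 is F.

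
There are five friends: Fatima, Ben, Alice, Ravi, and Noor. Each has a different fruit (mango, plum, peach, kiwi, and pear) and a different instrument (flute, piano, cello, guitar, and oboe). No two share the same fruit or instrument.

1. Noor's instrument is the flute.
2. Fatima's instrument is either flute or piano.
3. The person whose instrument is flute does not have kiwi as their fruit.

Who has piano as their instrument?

Fatima

Clue 1 rules out Noor for the one with instrument piano.
With clues 1–2, Alice, Ben, and Ravi are impossible for the one with instrument piano.
That leaves Fatima.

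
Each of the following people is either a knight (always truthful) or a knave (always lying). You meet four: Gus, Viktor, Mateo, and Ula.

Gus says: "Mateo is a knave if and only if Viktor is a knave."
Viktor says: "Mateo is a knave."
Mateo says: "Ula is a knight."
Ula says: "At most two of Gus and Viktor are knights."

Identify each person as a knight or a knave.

Regardless of anyone's role, Ula's statement is true, so Ula is a knight.
With that fixed, Mateo's statement is true, so Mateo is a knight.
With that fixed, Viktor's statement is false, so Viktor is a knave.
With that fixed, Gus's statement is false, so Gus is a knave.

Gus: knave, Viktor: knave, Mateo: knight, Ula: knight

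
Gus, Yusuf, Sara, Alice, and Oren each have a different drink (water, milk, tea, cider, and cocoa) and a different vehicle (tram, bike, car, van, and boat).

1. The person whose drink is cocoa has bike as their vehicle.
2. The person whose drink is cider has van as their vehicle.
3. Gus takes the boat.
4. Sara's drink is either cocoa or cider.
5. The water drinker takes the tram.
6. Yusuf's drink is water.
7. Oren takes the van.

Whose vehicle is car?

Alice

With clues 1–3, Gus is impossible for the one with vehicle car.
With clues 1–4, Sara is impossible for the one with vehicle car.
With clues 1–6, Yusuf is impossible for the one with vehicle car.
With clues 1–7, Oren is impossible for the one with vehicle car.
That leaves Alice.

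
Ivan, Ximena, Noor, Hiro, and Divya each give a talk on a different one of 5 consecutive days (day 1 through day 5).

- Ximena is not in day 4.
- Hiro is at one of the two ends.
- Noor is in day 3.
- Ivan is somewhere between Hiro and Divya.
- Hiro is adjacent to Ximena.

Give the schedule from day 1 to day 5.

Hiro, Ximena, Noor, Ivan, Divya

From clue 1: Ximena is in {1,2,3,5}.
From clues 1–2: Hiro is in {1,5}.
From clues 1–3: Noor → day 3.
From clues 1–4: Ivan is in {2,4}.
From clues 1–5: Hiro → day 1, Ximena → day 2, Ivan → day 4, Divya → day 5.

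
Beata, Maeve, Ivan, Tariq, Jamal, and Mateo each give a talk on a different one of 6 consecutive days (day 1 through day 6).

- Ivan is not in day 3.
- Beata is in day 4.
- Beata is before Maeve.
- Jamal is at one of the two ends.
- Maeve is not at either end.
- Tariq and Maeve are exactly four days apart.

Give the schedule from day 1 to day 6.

Tariq, Ivan, Mateo, Beata, Maeve, Jamal

From clue 1: Ivan is in {1,2,4,5,6}.
From clues 1–2: Beata → day 4.
From clues 1–3: Maeve is in {5,6}.
From clues 1–5: Maeve → day 5.
From clues 1–6: Tariq → day 1, Ivan → day 2, Mateo → day 3, Jamal → day 6.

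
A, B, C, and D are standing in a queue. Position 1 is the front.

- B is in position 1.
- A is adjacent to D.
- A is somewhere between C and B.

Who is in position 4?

C

With clue 1, B is ruled out for position 4.
With clues 1–3, A and D are ruled out for position 4.
So position 4 is C.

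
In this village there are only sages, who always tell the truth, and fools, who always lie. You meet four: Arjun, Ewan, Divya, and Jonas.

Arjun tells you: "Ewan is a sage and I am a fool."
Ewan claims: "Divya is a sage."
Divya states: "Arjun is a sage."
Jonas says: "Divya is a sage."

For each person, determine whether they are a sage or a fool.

Consider Arjun. Suppose Arjun is a sage.
Then Arjun's own statement would have to be true, but it can't be — contradiction.
So Arjun is a fool.
With that fixed, Divya's statement is false, so Divya is a fool.
With that fixed, Jonas's statement is false, so Jonas is a fool.
With that fixed, Ewan's statement is false, so Ewan is a fool.

Arjun: fool, Ewan: fool, Divya: fool, Jonas: fool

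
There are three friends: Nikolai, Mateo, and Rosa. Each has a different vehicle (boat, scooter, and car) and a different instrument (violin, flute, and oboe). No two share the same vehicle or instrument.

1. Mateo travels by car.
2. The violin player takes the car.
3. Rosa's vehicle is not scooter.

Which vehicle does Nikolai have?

Clue 1 rules out car for Nikolai's vehicle.
With clues 1–3, boat is impossible for Nikolai's vehicle.
That leaves scooter.

scooter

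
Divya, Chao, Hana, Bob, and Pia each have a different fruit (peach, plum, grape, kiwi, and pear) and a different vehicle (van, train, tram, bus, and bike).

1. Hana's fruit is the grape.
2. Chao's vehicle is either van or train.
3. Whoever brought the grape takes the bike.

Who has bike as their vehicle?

With clues 1–2, Chao is impossible for the one with vehicle bike.
With clues 1–3, Bob, Divya, and Pia are impossible for the one with vehicle bike.
That leaves Hana.

Hana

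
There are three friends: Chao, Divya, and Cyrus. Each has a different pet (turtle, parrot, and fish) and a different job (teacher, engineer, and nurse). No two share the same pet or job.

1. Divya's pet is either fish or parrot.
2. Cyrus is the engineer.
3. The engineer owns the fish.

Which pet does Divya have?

Clue 1 rules out turtle for Divya's pet.
With clues 1–3, fish is impossible for Divya's pet.
That leaves parrot.

parrot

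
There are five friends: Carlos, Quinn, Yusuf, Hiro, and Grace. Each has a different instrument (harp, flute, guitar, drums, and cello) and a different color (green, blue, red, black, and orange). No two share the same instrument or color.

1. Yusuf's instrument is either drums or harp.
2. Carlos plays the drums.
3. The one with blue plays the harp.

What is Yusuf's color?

With clues 1–3, black, green, orange, and red are impossible for Yusuf's color.
That leaves blue.

blue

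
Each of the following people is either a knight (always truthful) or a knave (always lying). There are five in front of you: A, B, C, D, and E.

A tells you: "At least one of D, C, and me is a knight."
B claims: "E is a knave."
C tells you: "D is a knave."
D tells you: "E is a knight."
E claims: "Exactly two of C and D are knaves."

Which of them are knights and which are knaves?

A: knight, B: knight, C: knight, D: knave, E: knave

Consider A. Suppose A is a knave.
Then no assignment of the remaining roles makes every statement match its speaker's type — contradiction.
So A is a knight.
Consider B. Suppose B is a knave.
Then no assignment of the remaining roles makes every statement match its speaker's type — contradiction.
So B is a knight.
Consider C. Suppose C is a knave.
Then no assignment of the remaining roles makes every statement match its speaker's type — contradiction.
So C is a knight.
With that fixed, E's statement is false, so E is a knave.
With that fixed, D's statement is false, so D is a knave.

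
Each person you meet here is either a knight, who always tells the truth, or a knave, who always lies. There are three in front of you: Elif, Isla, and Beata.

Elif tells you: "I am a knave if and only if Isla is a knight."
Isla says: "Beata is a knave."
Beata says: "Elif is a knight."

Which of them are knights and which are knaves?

Consider Elif. Suppose Elif is a knave.
Then no assignment of the remaining roles makes every statement match its speaker's type — contradiction.
So Elif is a knight.
With that fixed, Beata's statement is true, so Beata is a knight.
With that fixed, Isla's statement is false, so Isla is a knave.

Elif: knight, Isla: knave, Beata: knight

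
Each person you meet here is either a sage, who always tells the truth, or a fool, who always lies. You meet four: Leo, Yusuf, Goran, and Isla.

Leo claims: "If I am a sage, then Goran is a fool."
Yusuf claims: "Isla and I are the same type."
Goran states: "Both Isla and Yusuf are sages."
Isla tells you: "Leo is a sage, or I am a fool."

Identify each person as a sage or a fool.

Leo: sage, Yusuf: fool, Goran: fool, Isla: sage

Consider Leo. Suppose Leo is a fool.
Then Leo's own statement would have to be false, but it can't be — contradiction.
So Leo is a sage.
With that fixed, Isla's statement is true, so Isla is a sage.
Consider Yusuf. Suppose Yusuf is a sage.
Then no assignment of the remaining roles makes every statement match its speaker's type — contradiction.
So Yusuf is a fool.
With that fixed, Goran's statement is false, so Goran is a fool.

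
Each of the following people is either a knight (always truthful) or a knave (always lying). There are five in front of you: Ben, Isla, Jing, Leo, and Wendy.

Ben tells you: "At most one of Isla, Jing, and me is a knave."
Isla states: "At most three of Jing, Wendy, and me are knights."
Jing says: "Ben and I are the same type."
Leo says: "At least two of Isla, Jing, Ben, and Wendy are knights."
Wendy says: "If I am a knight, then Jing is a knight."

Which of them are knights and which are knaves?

Regardless of anyone's role, Isla's statement is true, so Isla is a knight.
Consider Ben. Suppose Ben is a knave.
Then whichever role Jing has, Jing's statement has the wrong truth value — contradiction.
So Ben is a knight.
With that fixed, Leo's statement is true, so Leo is a knight.
Consider Jing. Suppose Jing is a knave.
Then whichever role Wendy has, Wendy's statement has the wrong truth value — contradiction.
So Jing is a knight.
With that fixed, Wendy's statement is true, so Wendy is a knight.

Ben: knight, Isla: knight, Jing: knight, Leo: knight, Wendy: knight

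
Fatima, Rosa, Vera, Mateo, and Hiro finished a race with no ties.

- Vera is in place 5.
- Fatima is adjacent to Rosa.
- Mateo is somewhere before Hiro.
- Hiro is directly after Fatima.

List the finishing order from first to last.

Mateo, Rosa, Fatima, Hiro, Vera

From clue 1: Vera → place 5.
From clues 1–2: Fatima is in {1,2,3,4}.
From clues 1–3: Mateo is in {1,3}.
From clues 1–4: Mateo → place 1, Rosa → place 2, Fatima → place 3, Hiro → place 4.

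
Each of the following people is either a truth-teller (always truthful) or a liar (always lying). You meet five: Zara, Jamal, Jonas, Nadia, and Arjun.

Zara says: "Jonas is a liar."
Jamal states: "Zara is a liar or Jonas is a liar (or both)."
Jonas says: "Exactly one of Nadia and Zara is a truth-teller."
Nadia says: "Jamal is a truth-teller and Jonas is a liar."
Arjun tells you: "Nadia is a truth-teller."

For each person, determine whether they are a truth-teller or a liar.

Consider Zara. Suppose Zara is a liar.
Then no assignment of the remaining roles makes every statement match its speaker's type — contradiction.
So Zara is a truth-teller.
Consider Jamal. Suppose Jamal is a liar.
Then no assignment of the remaining roles makes every statement match its speaker's type — contradiction.
So Jamal is a truth-teller.
Consider Jonas. Suppose Jonas is a truth-teller.
Then Zara's statement comes out false, contradicting Zara being a truth-teller.
So Jonas is a liar.
With that fixed, Nadia's statement is true, so Nadia is a truth-teller.
With that fixed, Arjun's statement is true, so Arjun is a truth-teller.

Zara: truth-teller, Jamal: truth-teller, Jonas: liar, Nadia: truth-teller, Arjun: truth-teller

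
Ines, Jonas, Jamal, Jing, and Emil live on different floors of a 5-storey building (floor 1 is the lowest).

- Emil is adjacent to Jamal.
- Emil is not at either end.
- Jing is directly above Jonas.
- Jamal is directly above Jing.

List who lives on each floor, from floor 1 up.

From clues 1–2: Emil is in {2,3,4}.
From clues 1–3: Ines is in {1,3,5}.
From clues 1–4: Jonas → floor 1, Jing → floor 2, Jamal → floor 3, Emil → floor 4, Ines → floor 5.

Jonas, Jing, Jamal, Emil, Ines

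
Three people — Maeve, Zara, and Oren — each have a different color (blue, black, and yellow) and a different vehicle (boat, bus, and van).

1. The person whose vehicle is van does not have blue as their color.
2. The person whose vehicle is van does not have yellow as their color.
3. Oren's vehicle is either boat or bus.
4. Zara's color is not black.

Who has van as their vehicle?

Maeve

With clues 1–3, Oren is impossible for the one with vehicle van.
With clues 1–4, Zara is impossible for the one with vehicle van.
That leaves Maeve.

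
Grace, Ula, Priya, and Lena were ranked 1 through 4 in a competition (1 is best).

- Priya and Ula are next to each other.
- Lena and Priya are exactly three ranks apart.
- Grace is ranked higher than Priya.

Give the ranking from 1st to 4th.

From clues 1–2: Grace is in {2,3}.
From clues 1–3: Lena → rank 1, Grace → rank 2, Ula → rank 3, Priya → rank 4.

Lena, Grace, Ula, Priya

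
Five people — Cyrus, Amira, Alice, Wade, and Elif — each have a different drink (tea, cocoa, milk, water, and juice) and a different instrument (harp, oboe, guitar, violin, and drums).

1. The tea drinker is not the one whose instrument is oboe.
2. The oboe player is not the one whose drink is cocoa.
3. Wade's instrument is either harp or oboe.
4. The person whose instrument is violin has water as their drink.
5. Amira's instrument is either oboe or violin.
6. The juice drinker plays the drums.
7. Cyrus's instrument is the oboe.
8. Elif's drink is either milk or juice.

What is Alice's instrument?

guitar

With clues 1–7, harp, oboe, and violin are impossible for Alice's instrument.
With clues 1–8, drums is impossible for Alice's instrument.
That leaves guitar.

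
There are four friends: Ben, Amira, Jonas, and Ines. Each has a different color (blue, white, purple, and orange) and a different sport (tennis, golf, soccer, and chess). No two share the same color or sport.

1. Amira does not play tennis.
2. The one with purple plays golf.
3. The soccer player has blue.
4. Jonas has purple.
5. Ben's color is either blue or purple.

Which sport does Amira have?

chess

Clue 1 rules out tennis for Amira's sport.
With clues 1–4, golf is impossible for Amira's sport.
With clues 1–5, soccer is impossible for Amira's sport.
That leaves chess.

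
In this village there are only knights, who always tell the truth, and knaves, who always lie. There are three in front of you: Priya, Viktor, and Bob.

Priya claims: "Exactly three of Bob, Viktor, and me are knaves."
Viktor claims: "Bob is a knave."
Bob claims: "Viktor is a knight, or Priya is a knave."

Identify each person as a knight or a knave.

Consider Priya. Suppose Priya is a knight.
Then Priya's own statement would have to be true, but it can't be — contradiction.
So Priya is a knave.
With that fixed, Bob's statement is true, so Bob is a knight.
With that fixed, Viktor's statement is false, so Viktor is a knave.

Priya: knave, Viktor: knave, Bob: knight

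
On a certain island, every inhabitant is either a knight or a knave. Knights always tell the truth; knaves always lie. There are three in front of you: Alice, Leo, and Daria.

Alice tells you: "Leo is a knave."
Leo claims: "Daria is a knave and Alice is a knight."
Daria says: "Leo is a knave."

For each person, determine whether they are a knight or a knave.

Alice: knight, Leo: knave, Daria: knight

Consider Alice. Suppose Alice is a knave.
Then no assignment of the remaining roles makes every statement match its speaker's type — contradiction.
So Alice is a knight.
Consider Leo. Suppose Leo is a knight.
Then Alice's statement comes out false, contradicting Alice being a knight.
So Leo is a knave.
With that fixed, Daria's statement is true, so Daria is a knight.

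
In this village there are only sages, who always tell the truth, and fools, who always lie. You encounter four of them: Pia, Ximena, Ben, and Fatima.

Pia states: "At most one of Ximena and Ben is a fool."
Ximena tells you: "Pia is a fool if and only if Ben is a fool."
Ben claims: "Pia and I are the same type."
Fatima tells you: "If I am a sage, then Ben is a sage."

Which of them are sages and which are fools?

Pia: sage, Ximena: sage, Ben: sage, Fatima: sage

Consider Pia. Suppose Pia is a fool.
Then whichever role Ben has, Ben's statement has the wrong truth value — contradiction.
So Pia is a sage.
Consider Ximena. Suppose Ximena is a fool.
Then no assignment of the remaining roles makes every statement match its speaker's type — contradiction.
So Ximena is a sage.
Consider Ben. Suppose Ben is a fool.
Then Ximena's statement comes out false, contradicting Ximena being a sage.
So Ben is a sage.
With that fixed, Fatima's statement is true, so Fatima is a sage.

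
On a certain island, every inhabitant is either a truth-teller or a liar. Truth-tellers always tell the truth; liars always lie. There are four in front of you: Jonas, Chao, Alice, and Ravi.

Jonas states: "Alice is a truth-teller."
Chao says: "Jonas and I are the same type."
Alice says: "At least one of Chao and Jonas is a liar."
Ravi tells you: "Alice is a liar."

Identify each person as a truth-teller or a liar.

Jonas: truth-teller, Chao: liar, Alice: truth-teller, Ravi: liar

Consider Jonas. Suppose Jonas is a liar.
Then whichever role Chao has, Chao's statement has the wrong truth value — contradiction.
So Jonas is a truth-teller.
Consider Chao. Suppose Chao is a truth-teller.
Then no assignment of the remaining roles makes every statement match its speaker's type — contradiction.
So Chao is a liar.
With that fixed, Alice's statement is true, so Alice is a truth-teller.
With that fixed, Ravi's statement is false, so Ravi is a liar.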